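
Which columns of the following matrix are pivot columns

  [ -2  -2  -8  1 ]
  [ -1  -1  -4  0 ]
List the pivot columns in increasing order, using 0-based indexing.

R1 → -1/2·R1
  [  1   1   4  -1/2 ]
  [ -1  -1  -4     0 ]
R2 → R2 + R1
  [ 1  1  4  -1/2 ]
  [ 0  0  0  -1/2 ]
R2 → -2·R2
  [ 1  1  4  -1/2 ]
  [ 0  0  0     1 ]
R1 → R1 + 1/2·R2
  [ 1  1  4  0 ]
  [ 0  0  0  1 ]
Pivot columns are the columns containing a leading 1.

0, 3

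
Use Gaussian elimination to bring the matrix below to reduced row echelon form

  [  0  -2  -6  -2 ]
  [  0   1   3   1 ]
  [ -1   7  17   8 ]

Swap ρ1 and ρ3.
  [ -1   7  17   8 ]
  [  0   1   3   1 ]
  [  0  -2  -6  -2 ]
Multiply ρ1 by -1.
  [ 1  -7  -17  -8 ]
  [ 0   1    3   1 ]
  [ 0  -2   -6  -2 ]
Add 2 times ρ2 to ρ3.
  [ 1  -7  -17  -8 ]
  [ 0   1    3   1 ]
  [ 0   0    0   0 ]
Add 7 times ρ2 to ρ1.
  [ 1  0  4  -1 ]
  [ 0  1  3   1 ]
  [ 0  0  0   0 ]

[[1, 0, 4, -1], [0, 1, 3, 1], [0, 0, 0, 0]]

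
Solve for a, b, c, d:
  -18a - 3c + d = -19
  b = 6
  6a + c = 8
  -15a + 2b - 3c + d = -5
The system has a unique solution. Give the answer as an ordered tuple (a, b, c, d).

(2/3, 6, 4, 5)

Form the augmented matrix and row-reduce:
  [ -18  0  -3  1  |  -19 ]
  [   0  1   0  0  |    6 ]
  [   6  0   1  0  |    8 ]
  [ -15  2  -3  1  |   -5 ]
r1 → -1/18·r1
  [   1  0  1/6  -1/18  |  19/18 ]
  [   0  1    0      0  |      6 ]
  [   6  0    1      0  |      8 ]
  [ -15  2   -3      1  |     -5 ]
r3 → r3 − 6·r1
  [   1  0  1/6  -1/18  |  19/18 ]
  [   0  1    0      0  |      6 ]
  [   0  0    0    1/3  |    5/3 ]
  [ -15  2   -3      1  |     -5 ]
r4 → r4 + 15·r1
  [ 1  0   1/6  -1/18  |  19/18 ]
  [ 0  1     0      0  |      6 ]
  [ 0  0     0    1/3  |    5/3 ]
  [ 0  2  -1/2    1/6  |   65/6 ]
r4 → r4 − 2·r2
  [ 1  0   1/6  -1/18  |  19/18 ]
  [ 0  1     0      0  |      6 ]
  [ 0  0     0    1/3  |    5/3 ]
  [ 0  0  -1/2    1/6  |   -7/6 ]
r3 ↔ r4
  [ 1  0   1/6  -1/18  |  19/18 ]
  [ 0  1     0      0  |      6 ]
  [ 0  0  -1/2    1/6  |   -7/6 ]
  [ 0  0     0    1/3  |    5/3 ]
r3 → -2·r3
  [ 1  0  1/6  -1/18  |  19/18 ]
  [ 0  1    0      0  |      6 ]
  [ 0  0    1   -1/3  |    7/3 ]
  [ 0  0    0    1/3  |    5/3 ]
r4 → 3·r4
  [ 1  0  1/6  -1/18  |  19/18 ]
  [ 0  1    0      0  |      6 ]
  [ 0  0    1   -1/3  |    7/3 ]
  [ 0  0    0      1  |      5 ]
r3 → r3 + 1/3·r4
  [ 1  0  1/6  -1/18  |  19/18 ]
  [ 0  1    0      0  |      6 ]
  [ 0  0    1      0  |      4 ]
  [ 0  0    0      1  |      5 ]
r1 → r1 + 1/18·r4
  [ 1  0  1/6  0  |  4/3 ]
  [ 0  1    0  0  |    6 ]
  [ 0  0    1  0  |    4 ]
  [ 0  0    0  1  |    5 ]
r1 → r1 − 1/6·r3
  [ 1  0  0  0  |  2/3 ]
  [ 0  1  0  0  |    6 ]
  [ 0  0  1  0  |    4 ]
  [ 0  0  0  1  |    5 ]
Reading off the last column: a = 2/3, b = 6, c = 4, d = 5.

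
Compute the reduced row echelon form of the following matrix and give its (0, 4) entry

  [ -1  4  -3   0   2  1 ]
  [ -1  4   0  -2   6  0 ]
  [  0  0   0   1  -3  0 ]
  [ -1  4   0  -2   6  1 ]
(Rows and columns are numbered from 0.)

0

Multiply R1 by -1.
  [  1  -4  3   0  -2  -1 ]
  [ -1   4  0  -2   6   0 ]
  [  0   0  0   1  -3   0 ]
  [ -1   4  0  -2   6   1 ]
Add R1 to R2.
  [  1  -4  3   0  -2  -1 ]
  [  0   0  3  -2   4  -1 ]
  [  0   0  0   1  -3   0 ]
  [ -1   4  0  -2   6   1 ]
Add R1 to R4.
  [ 1  -4  3   0  -2  -1 ]
  [ 0   0  3  -2   4  -1 ]
  [ 0   0  0   1  -3   0 ]
  [ 0   0  3  -2   4   0 ]
Multiply R2 by 1/3.
  [ 1  -4  3     0   -2    -1 ]
  [ 0   0  1  -2/3  4/3  -1/3 ]
  [ 0   0  0     1   -3     0 ]
  [ 0   0  3    -2    4     0 ]
Subtract 3 times R2 from R4.
  [ 1  -4  3     0   -2    -1 ]
  [ 0   0  1  -2/3  4/3  -1/3 ]
  [ 0   0  0     1   -3     0 ]
  [ 0   0  0     0    0     1 ]
Add 1/3 times R4 to R2.
  [ 1  -4  3     0   -2  -1 ]
  [ 0   0  1  -2/3  4/3   0 ]
  [ 0   0  0     1   -3   0 ]
  [ 0   0  0     0    0   1 ]
Add R4 to R1.
  [ 1  -4  3     0   -2  0 ]
  [ 0   0  1  -2/3  4/3  0 ]
  [ 0   0  0     1   -3  0 ]
  [ 0   0  0     0    0  1 ]
Add 2/3 times R3 to R2.
  [ 1  -4  3  0    -2  0 ]
  [ 0   0  1  0  -2/3  0 ]
  [ 0   0  0  1    -3  0 ]
  [ 0   0  0  0     0  1 ]
Subtract 3 times R2 from R1.
  [ 1  -4  0  0     0  0 ]
  [ 0   0  1  0  -2/3  0 ]
  [ 0   0  0  1    -3  0 ]
  [ 0   0  0  0     0  1 ]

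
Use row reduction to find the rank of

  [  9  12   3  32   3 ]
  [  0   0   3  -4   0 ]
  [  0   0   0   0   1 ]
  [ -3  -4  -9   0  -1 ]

rank = 3

r1 → 1/9·r1
r4 → r4 + 3·r1
r2 → 1/3·r2
r4 → r4 + 8·r2
r1 → r1 − 1/3·r3
r1 → r1 − 1/3·r2
The reduced form has 3 nonzero rows.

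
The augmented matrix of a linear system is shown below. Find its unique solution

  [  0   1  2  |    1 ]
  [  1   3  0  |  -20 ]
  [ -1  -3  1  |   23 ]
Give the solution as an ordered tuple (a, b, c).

(-5, -5, 3)

ρ1 <-> ρ2
  [  1   3  0  |  -20 ]
  [  0   1  2  |    1 ]
  [ -1  -3  1  |   23 ]
ρ3 → ρ3 + ρ1
  [ 1  3  0  |  -20 ]
  [ 0  1  2  |    1 ]
  [ 0  0  1  |    3 ]
ρ2 → ρ2 − 2·ρ3
  [ 1  3  0  |  -20 ]
  [ 0  1  0  |   -5 ]
  [ 0  0  1  |    3 ]
ρ1 → ρ1 − 3·ρ2
  [ 1  0  0  |  -5 ]
  [ 0  1  0  |  -5 ]
  [ 0  0  1  |   3 ]
Reading off the last column: a = -5, b = -5, c = 3.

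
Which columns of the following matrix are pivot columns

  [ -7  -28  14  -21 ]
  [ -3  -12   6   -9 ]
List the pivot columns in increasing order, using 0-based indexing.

0

r1 → -1/7·r1
  [  1    4  -2   3 ]
  [ -3  -12   6  -9 ]
r2 → r2 + 3·r1
  [ 1  4  -2  3 ]
  [ 0  0   0  0 ]
Pivot columns are the columns containing a leading 1.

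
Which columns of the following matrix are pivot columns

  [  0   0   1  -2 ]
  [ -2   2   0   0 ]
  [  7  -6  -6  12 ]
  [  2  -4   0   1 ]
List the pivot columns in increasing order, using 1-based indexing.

Swap ρ1 and ρ2.
Multiply ρ1 by -1/2.
Subtract 7 times ρ1 from ρ3.
Subtract 2 times ρ1 from ρ4.
Swap ρ2 and ρ3.
Add 2 times ρ2 to ρ4.
Add 12 times ρ3 to ρ4.
Add 2 times ρ4 to ρ3.
Subtract 12 times ρ4 from ρ2.
Add 6 times ρ3 to ρ2.
Add ρ2 to ρ1.
Pivot columns are the columns containing a leading 1.

1, 2, 3, 4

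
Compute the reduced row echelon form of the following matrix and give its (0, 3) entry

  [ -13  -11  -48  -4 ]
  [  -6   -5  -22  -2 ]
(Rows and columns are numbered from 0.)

2

r1 := -1/13·r1
  [  1  11/13  48/13  4/13 ]
  [ -6     -5    -22    -2 ]
r2 := r2 + 6·r1
  [ 1  11/13  48/13   4/13 ]
  [ 0   1/13   2/13  -2/13 ]
r2 := 13·r2
  [ 1  11/13  48/13  4/13 ]
  [ 0      1      2    -2 ]
r1 := r1 − 11/13·r2
  [ 1  0  2   2 ]
  [ 0  1  2  -2 ]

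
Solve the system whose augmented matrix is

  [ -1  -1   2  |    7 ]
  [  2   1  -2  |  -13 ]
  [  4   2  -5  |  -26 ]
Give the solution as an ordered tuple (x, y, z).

(-6, -1, 0)

Multiply r1 by -1.
Subtract 2 times r1 from r2.
Subtract 4 times r1 from r3.
Multiply r2 by -1.
Add 2 times r2 to r3.
Multiply r3 by -1.
Add 2 times r3 to r2.
Add 2 times r3 to r1.
Subtract r2 from r1.
Reading off the last column: x = -6, y = -1, z = 0.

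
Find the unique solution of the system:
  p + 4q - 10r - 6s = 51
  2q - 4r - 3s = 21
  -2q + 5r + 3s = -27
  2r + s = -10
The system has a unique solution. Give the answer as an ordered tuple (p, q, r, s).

(-3, 3/2, -6, 2)

Form the augmented matrix and row-reduce:
  [ 1   4  -10  -6  |   51 ]
  [ 0   2   -4  -3  |   21 ]
  [ 0  -2    5   3  |  -27 ]
  [ 0   0    2   1  |  -10 ]
Multiply r2 by 1/2.
  [ 1   4  -10    -6  |    51 ]
  [ 0   1   -2  -3/2  |  21/2 ]
  [ 0  -2    5     3  |   -27 ]
  [ 0   0    2     1  |   -10 ]
Add 2 times r2 to r3.
  [ 1  4  -10    -6  |    51 ]
  [ 0  1   -2  -3/2  |  21/2 ]
  [ 0  0    1     0  |    -6 ]
  [ 0  0    2     1  |   -10 ]
Subtract 2 times r3 from r4.
  [ 1  4  -10    -6  |    51 ]
  [ 0  1   -2  -3/2  |  21/2 ]
  [ 0  0    1     0  |    -6 ]
  [ 0  0    0     1  |     2 ]
Add 3/2 times r4 to r2.
  [ 1  4  -10  -6  |    51 ]
  [ 0  1   -2   0  |  27/2 ]
  [ 0  0    1   0  |    -6 ]
  [ 0  0    0   1  |     2 ]
Add 6 times r4 to r1.
  [ 1  4  -10  0  |    63 ]
  [ 0  1   -2  0  |  27/2 ]
  [ 0  0    1  0  |    -6 ]
  [ 0  0    0  1  |     2 ]
Add 2 times r3 to r2.
  [ 1  4  -10  0  |   63 ]
  [ 0  1    0  0  |  3/2 ]
  [ 0  0    1  0  |   -6 ]
  [ 0  0    0  1  |    2 ]
Add 10 times r3 to r1.
  [ 1  4  0  0  |    3 ]
  [ 0  1  0  0  |  3/2 ]
  [ 0  0  1  0  |   -6 ]
  [ 0  0  0  1  |    2 ]
Subtract 4 times r2 from r1.
  [ 1  0  0  0  |   -3 ]
  [ 0  1  0  0  |  3/2 ]
  [ 0  0  1  0  |   -6 ]
  [ 0  0  0  1  |    2 ]
Reading off the last column: p = -3, q = 3/2, r = -6, s = 2.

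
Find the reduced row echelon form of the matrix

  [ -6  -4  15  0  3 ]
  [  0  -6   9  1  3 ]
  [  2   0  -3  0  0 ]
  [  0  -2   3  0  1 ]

ρ1 := -1/6·ρ1
  [ 1  2/3  -5/2  0  -1/2 ]
  [ 0   -6     9  1     3 ]
  [ 2    0    -3  0     0 ]
  [ 0   -2     3  0     1 ]
ρ3 := ρ3 − 2·ρ1
  [ 1   2/3  -5/2  0  -1/2 ]
  [ 0    -6     9  1     3 ]
  [ 0  -4/3     2  0     1 ]
  [ 0    -2     3  0     1 ]
ρ2 := -1/6·ρ2
  [ 1   2/3  -5/2     0  -1/2 ]
  [ 0     1  -3/2  -1/6  -1/2 ]
  [ 0  -4/3     2     0     1 ]
  [ 0    -2     3     0     1 ]
ρ3 := ρ3 + 4/3·ρ2
  [ 1  2/3  -5/2     0  -1/2 ]
  [ 0    1  -3/2  -1/6  -1/2 ]
  [ 0    0     0  -2/9   1/3 ]
  [ 0   -2     3     0     1 ]
ρ4 := ρ4 + 2·ρ2
  [ 1  2/3  -5/2     0  -1/2 ]
  [ 0    1  -3/2  -1/6  -1/2 ]
  [ 0    0     0  -2/9   1/3 ]
  [ 0    0     0  -1/3     0 ]
ρ3 := -9/2·ρ3
  [ 1  2/3  -5/2     0  -1/2 ]
  [ 0    1  -3/2  -1/6  -1/2 ]
  [ 0    0     0     1  -3/2 ]
  [ 0    0     0  -1/3     0 ]
ρ4 := ρ4 + 1/3·ρ3
  [ 1  2/3  -5/2     0  -1/2 ]
  [ 0    1  -3/2  -1/6  -1/2 ]
  [ 0    0     0     1  -3/2 ]
  [ 0    0     0     0  -1/2 ]
ρ4 := -2·ρ4
  [ 1  2/3  -5/2     0  -1/2 ]
  [ 0    1  -3/2  -1/6  -1/2 ]
  [ 0    0     0     1  -3/2 ]
  [ 0    0     0     0     1 ]
ρ3 := ρ3 + 3/2·ρ4
  [ 1  2/3  -5/2     0  -1/2 ]
  [ 0    1  -3/2  -1/6  -1/2 ]
  [ 0    0     0     1     0 ]
  [ 0    0     0     0     1 ]
ρ2 := ρ2 + 1/2·ρ4
  [ 1  2/3  -5/2     0  -1/2 ]
  [ 0    1  -3/2  -1/6     0 ]
  [ 0    0     0     1     0 ]
  [ 0    0     0     0     1 ]
ρ1 := ρ1 + 1/2·ρ4
  [ 1  2/3  -5/2     0  0 ]
  [ 0    1  -3/2  -1/6  0 ]
  [ 0    0     0     1  0 ]
  [ 0    0     0     0  1 ]
ρ2 := ρ2 + 1/6·ρ3
  [ 1  2/3  -5/2  0  0 ]
  [ 0    1  -3/2  0  0 ]
  [ 0    0     0  1  0 ]
  [ 0    0     0  0  1 ]
ρ1 := ρ1 − 2/3·ρ2
  [ 1  0  -3/2  0  0 ]
  [ 0  1  -3/2  0  0 ]
  [ 0  0     0  1  0 ]
  [ 0  0     0  0  1 ]

[[1, 0, -3/2, 0, 0], [0, 1, -3/2, 0, 0], [0, 0, 0, 1, 0], [0, 0, 0, 0, 1]]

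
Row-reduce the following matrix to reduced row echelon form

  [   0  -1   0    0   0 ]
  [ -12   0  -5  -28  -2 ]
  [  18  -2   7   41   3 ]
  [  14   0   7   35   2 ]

R1 ↔ R2
  [ -12   0  -5  -28  -2 ]
  [   0  -1   0    0   0 ]
  [  18  -2   7   41   3 ]
  [  14   0   7   35   2 ]
R1 → -1/12·R1
  [  1   0  5/12  7/3  1/6 ]
  [  0  -1     0    0    0 ]
  [ 18  -2     7   41    3 ]
  [ 14   0     7   35    2 ]
R3 → R3 − 18·R1
  [  1   0  5/12  7/3  1/6 ]
  [  0  -1     0    0    0 ]
  [  0  -2  -1/2   -1    0 ]
  [ 14   0     7   35    2 ]
R4 → R4 − 14·R1
  [ 1   0  5/12  7/3   1/6 ]
  [ 0  -1     0    0     0 ]
  [ 0  -2  -1/2   -1     0 ]
  [ 0   0   7/6  7/3  -1/3 ]
R2 → -1·R2
  [ 1   0  5/12  7/3   1/6 ]
  [ 0   1     0    0     0 ]
  [ 0  -2  -1/2   -1     0 ]
  [ 0   0   7/6  7/3  -1/3 ]
R3 → R3 + 2·R2
  [ 1  0  5/12  7/3   1/6 ]
  [ 0  1     0    0     0 ]
  [ 0  0  -1/2   -1     0 ]
  [ 0  0   7/6  7/3  -1/3 ]
R3 → -2·R3
  [ 1  0  5/12  7/3   1/6 ]
  [ 0  1     0    0     0 ]
  [ 0  0     1    2     0 ]
  [ 0  0   7/6  7/3  -1/3 ]
R4 → R4 − 7/6·R3
  [ 1  0  5/12  7/3   1/6 ]
  [ 0  1     0    0     0 ]
  [ 0  0     1    2     0 ]
  [ 0  0     0    0  -1/3 ]
R4 → -3·R4
  [ 1  0  5/12  7/3  1/6 ]
  [ 0  1     0    0    0 ]
  [ 0  0     1    2    0 ]
  [ 0  0     0    0    1 ]
R1 → R1 − 1/6·R4
  [ 1  0  5/12  7/3  0 ]
  [ 0  1     0    0  0 ]
  [ 0  0     1    2  0 ]
  [ 0  0     0    0  1 ]
R1 → R1 − 5/12·R3
  [ 1  0  0  3/2  0 ]
  [ 0  1  0    0  0 ]
  [ 0  0  1    2  0 ]
  [ 0  0  0    0  1 ]

[[1, 0, 0, 3/2, 0], [0, 1, 0, 0, 0], [0, 0, 1, 2, 0], [0, 0, 0, 0, 1]]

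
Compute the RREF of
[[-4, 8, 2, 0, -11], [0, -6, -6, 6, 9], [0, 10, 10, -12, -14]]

[[1, 0, 3/2, 0, -5/4], [0, 1, 1, 0, -2], [0, 0, 0, 1, -1/2]]

R1 → -1/4·R1
  [ 1  -2  -1/2    0  11/4 ]
  [ 0  -6    -6    6     9 ]
  [ 0  10    10  -12   -14 ]
R2 → -1/6·R2
  [ 1  -2  -1/2    0  11/4 ]
  [ 0   1     1   -1  -3/2 ]
  [ 0  10    10  -12   -14 ]
R3 → R3 − 10·R2
  [ 1  -2  -1/2   0  11/4 ]
  [ 0   1     1  -1  -3/2 ]
  [ 0   0     0  -2     1 ]
R3 → -1/2·R3
  [ 1  -2  -1/2   0  11/4 ]
  [ 0   1     1  -1  -3/2 ]
  [ 0   0     0   1  -1/2 ]
R2 → R2 + R3
  [ 1  -2  -1/2  0  11/4 ]
  [ 0   1     1  0    -2 ]
  [ 0   0     0  1  -1/2 ]
R1 → R1 + 2·R2
  [ 1  0  3/2  0  -5/4 ]
  [ 0  1    1  0    -2 ]
  [ 0  0    0  1  -1/2 ]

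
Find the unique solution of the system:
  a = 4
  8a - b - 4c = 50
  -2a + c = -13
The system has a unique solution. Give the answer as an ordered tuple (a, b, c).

Form the augmented matrix and row-reduce:
  [  1   0   0  |    4 ]
  [  8  -1  -4  |   50 ]
  [ -2   0   1  |  -13 ]
R2 ← R2 − 8·R1
  [  1   0   0  |    4 ]
  [  0  -1  -4  |   18 ]
  [ -2   0   1  |  -13 ]
R3 ← R3 + 2·R1
  [ 1   0   0  |   4 ]
  [ 0  -1  -4  |  18 ]
  [ 0   0   1  |  -5 ]
R2 ← -1·R2
  [ 1  0  0  |    4 ]
  [ 0  1  4  |  -18 ]
  [ 0  0  1  |   -5 ]
R2 ← R2 − 4·R3
  [ 1  0  0  |   4 ]
  [ 0  1  0  |   2 ]
  [ 0  0  1  |  -5 ]
Reading off the last column: a = 4, b = 2, c = -5.

(4, 2, -5)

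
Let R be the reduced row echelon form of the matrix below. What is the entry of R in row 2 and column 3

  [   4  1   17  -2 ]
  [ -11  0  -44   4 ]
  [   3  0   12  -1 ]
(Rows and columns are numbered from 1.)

1

r1 ← 1/4·r1
  [   1  1/4  17/4  -1/2 ]
  [ -11    0   -44     4 ]
  [   3    0    12    -1 ]
r2 ← r2 + 11·r1
  [ 1   1/4  17/4  -1/2 ]
  [ 0  11/4  11/4  -3/2 ]
  [ 3     0    12    -1 ]
r3 ← r3 − 3·r1
  [ 1   1/4  17/4  -1/2 ]
  [ 0  11/4  11/4  -3/2 ]
  [ 0  -3/4  -3/4   1/2 ]
r2 ← 4/11·r2
  [ 1   1/4  17/4   -1/2 ]
  [ 0     1     1  -6/11 ]
  [ 0  -3/4  -3/4    1/2 ]
r3 ← r3 + 3/4·r2
  [ 1  1/4  17/4   -1/2 ]
  [ 0    1     1  -6/11 ]
  [ 0    0     0   1/11 ]
r3 ← 11·r3
  [ 1  1/4  17/4   -1/2 ]
  [ 0    1     1  -6/11 ]
  [ 0    0     0      1 ]
r2 ← r2 + 6/11·r3
  [ 1  1/4  17/4  -1/2 ]
  [ 0    1     1     0 ]
  [ 0    0     0     1 ]
r1 ← r1 + 1/2·r3
  [ 1  1/4  17/4  0 ]
  [ 0    1     1  0 ]
  [ 0    0     0  1 ]
r1 ← r1 − 1/4·r2
  [ 1  0  4  0 ]
  [ 0  1  1  0 ]
  [ 0  0  0  1 ]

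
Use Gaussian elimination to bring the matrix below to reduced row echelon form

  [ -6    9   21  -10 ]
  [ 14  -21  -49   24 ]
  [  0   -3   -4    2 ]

R1 ← -1/6·R1
R2 ← R2 − 14·R1
R2 <=> R3
R2 ← -1/3·R2
R3 ← 3/2·R3
R2 ← R2 + 2/3·R3
R1 ← R1 − 5/3·R3
R1 ← R1 + 3/2·R2

[[1, 0, -3/2, 0], [0, 1, 4/3, 0], [0, 0, 0, 1]]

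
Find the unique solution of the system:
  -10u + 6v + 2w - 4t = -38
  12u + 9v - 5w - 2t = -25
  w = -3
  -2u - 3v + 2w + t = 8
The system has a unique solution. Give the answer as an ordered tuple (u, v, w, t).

Form the augmented matrix and row-reduce:
  [ -10   6   2  -4  |  -38 ]
  [  12   9  -5  -2  |  -25 ]
  [   0   0   1   0  |   -3 ]
  [  -2  -3   2   1  |    8 ]
R1 := -1/10·R1
  [  1  -3/5  -1/5  2/5  |  19/5 ]
  [ 12     9    -5   -2  |   -25 ]
  [  0     0     1    0  |    -3 ]
  [ -2    -3     2    1  |     8 ]
R2 := R2 − 12·R1
  [  1  -3/5   -1/5    2/5  |    19/5 ]
  [  0  81/5  -13/5  -34/5  |  -353/5 ]
  [  0     0      1      0  |      -3 ]
  [ -2    -3      2      1  |       8 ]
R4 := R4 + 2·R1
  [ 1   -3/5   -1/5    2/5  |    19/5 ]
  [ 0   81/5  -13/5  -34/5  |  -353/5 ]
  [ 0      0      1      0  |      -3 ]
  [ 0  -21/5    8/5    9/5  |    78/5 ]
R2 := 5/81·R2
  [ 1   -3/5    -1/5     2/5  |     19/5 ]
  [ 0      1  -13/81  -34/81  |  -353/81 ]
  [ 0      0       1       0  |       -3 ]
  [ 0  -21/5     8/5     9/5  |     78/5 ]
R4 := R4 + 21/5·R2
  [ 1  -3/5    -1/5     2/5  |     19/5 ]
  [ 0     1  -13/81  -34/81  |  -353/81 ]
  [ 0     0       1       0  |       -3 ]
  [ 0     0   25/27    1/27  |   -73/27 ]
R4 := R4 − 25/27·R3
  [ 1  -3/5    -1/5     2/5  |     19/5 ]
  [ 0     1  -13/81  -34/81  |  -353/81 ]
  [ 0     0       1       0  |       -3 ]
  [ 0     0       0    1/27  |     2/27 ]
R4 := 27·R4
  [ 1  -3/5    -1/5     2/5  |     19/5 ]
  [ 0     1  -13/81  -34/81  |  -353/81 ]
  [ 0     0       1       0  |       -3 ]
  [ 0     0       0       1  |        2 ]
R2 := R2 + 34/81·R4
  [ 1  -3/5    -1/5  2/5  |    19/5 ]
  [ 0     1  -13/81    0  |  -95/27 ]
  [ 0     0       1    0  |      -3 ]
  [ 0     0       0    1  |       2 ]
R1 := R1 − 2/5·R4
  [ 1  -3/5    -1/5  0  |       3 ]
  [ 0     1  -13/81  0  |  -95/27 ]
  [ 0     0       1  0  |      -3 ]
  [ 0     0       0  1  |       2 ]
R2 := R2 + 13/81·R3
  [ 1  -3/5  -1/5  0  |   3 ]
  [ 0     1     0  0  |  -4 ]
  [ 0     0     1  0  |  -3 ]
  [ 0     0     0  1  |   2 ]
R1 := R1 + 1/5·R3
  [ 1  -3/5  0  0  |  12/5 ]
  [ 0     1  0  0  |    -4 ]
  [ 0     0  1  0  |    -3 ]
  [ 0     0  0  1  |     2 ]
R1 := R1 + 3/5·R2
  [ 1  0  0  0  |   0 ]
  [ 0  1  0  0  |  -4 ]
  [ 0  0  1  0  |  -3 ]
  [ 0  0  0  1  |   2 ]
Reading off the last column: u = 0, v = -4, w = -3, t = 2.

(0, -4, -3, 2)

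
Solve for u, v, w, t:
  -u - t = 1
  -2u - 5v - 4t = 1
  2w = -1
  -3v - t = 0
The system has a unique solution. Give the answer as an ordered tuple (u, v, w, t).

Form the augmented matrix and row-reduce:
  [ -1   0  0  -1  |   1 ]
  [ -2  -5  0  -4  |   1 ]
  [  0   0  2   0  |  -1 ]
  [  0  -3  0  -1  |   0 ]
ρ1 := -1·ρ1
ρ2 := ρ2 + 2·ρ1
ρ2 := -1/5·ρ2
ρ4 := ρ4 + 3·ρ2
ρ3 := 1/2·ρ3
ρ4 := 5·ρ4
ρ2 := ρ2 − 2/5·ρ4
ρ1 := ρ1 − ρ4
Reading off the last column: u = -4, v = -1, w = -1/2, t = 3.

(-4, -1, -1/2, 3)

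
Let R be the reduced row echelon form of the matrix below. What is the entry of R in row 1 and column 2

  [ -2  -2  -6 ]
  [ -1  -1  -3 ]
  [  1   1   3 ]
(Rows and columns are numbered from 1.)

r1 := -1/2·r1
r2 := r2 + r1
r3 := r3 − r1

1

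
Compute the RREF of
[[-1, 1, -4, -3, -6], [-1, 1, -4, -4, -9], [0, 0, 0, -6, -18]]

R1 -> -1·R1
  [  1  -1   4   3    6 ]
  [ -1   1  -4  -4   -9 ]
  [  0   0   0  -6  -18 ]
R2 -> R2 + R1
  [ 1  -1  4   3    6 ]
  [ 0   0  0  -1   -3 ]
  [ 0   0  0  -6  -18 ]
R2 -> -1·R2
  [ 1  -1  4   3    6 ]
  [ 0   0  0   1    3 ]
  [ 0   0  0  -6  -18 ]
R3 -> R3 + 6·R2
  [ 1  -1  4  3  6 ]
  [ 0   0  0  1  3 ]
  [ 0   0  0  0  0 ]
R1 -> R1 − 3·R2
  [ 1  -1  4  0  -3 ]
  [ 0   0  0  1   3 ]
  [ 0   0  0  0   0 ]

[[1, -1, 4, 0, -3], [0, 0, 0, 1, 3], [0, 0, 0, 0, 0]]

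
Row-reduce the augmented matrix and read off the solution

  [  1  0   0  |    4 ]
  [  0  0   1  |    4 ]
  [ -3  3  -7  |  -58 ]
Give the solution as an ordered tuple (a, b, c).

(4, -6, 4)

R3 := R3 + 3·R1
R2 ↔ R3
R2 := 1/3·R2
R2 := R2 + 7/3·R3
Reading off the last column: a = 4, b = -6, c = 4.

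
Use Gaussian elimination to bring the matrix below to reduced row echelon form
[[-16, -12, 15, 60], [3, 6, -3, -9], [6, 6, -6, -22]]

[[1, 0, 0, -3], [0, 1, 0, 2/3], [0, 0, 1, 4/3]]

R1 → -1/16·R1
  [ 1  3/4  -15/16  -15/4 ]
  [ 3    6      -3     -9 ]
  [ 6    6      -6    -22 ]
R2 → R2 − 3·R1
  [ 1   3/4  -15/16  -15/4 ]
  [ 0  15/4   -3/16    9/4 ]
  [ 6     6      -6    -22 ]
R3 → R3 − 6·R1
  [ 1   3/4  -15/16  -15/4 ]
  [ 0  15/4   -3/16    9/4 ]
  [ 0   3/2    -3/8    1/2 ]
R2 → 4/15·R2
  [ 1  3/4  -15/16  -15/4 ]
  [ 0    1   -1/20    3/5 ]
  [ 0  3/2    -3/8    1/2 ]
R3 → R3 − 3/2·R2
  [ 1  3/4  -15/16  -15/4 ]
  [ 0    1   -1/20    3/5 ]
  [ 0    0   -3/10   -2/5 ]
R3 → -10/3·R3
  [ 1  3/4  -15/16  -15/4 ]
  [ 0    1   -1/20    3/5 ]
  [ 0    0       1    4/3 ]
R2 → R2 + 1/20·R3
  [ 1  3/4  -15/16  -15/4 ]
  [ 0    1       0    2/3 ]
  [ 0    0       1    4/3 ]
R1 → R1 + 15/16·R3
  [ 1  3/4  0  -5/2 ]
  [ 0    1  0   2/3 ]
  [ 0    0  1   4/3 ]
R1 → R1 − 3/4·R2
  [ 1  0  0   -3 ]
  [ 0  1  0  2/3 ]
  [ 0  0  1  4/3 ]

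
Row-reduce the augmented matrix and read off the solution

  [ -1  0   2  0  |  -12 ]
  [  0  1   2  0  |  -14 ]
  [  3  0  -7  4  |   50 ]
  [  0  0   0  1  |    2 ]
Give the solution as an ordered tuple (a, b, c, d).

(0, -2, -6, 2)

r1 → -1·r1
  [ 1  0  -2  0  |   12 ]
  [ 0  1   2  0  |  -14 ]
  [ 3  0  -7  4  |   50 ]
  [ 0  0   0  1  |    2 ]
r3 → r3 − 3·r1
  [ 1  0  -2  0  |   12 ]
  [ 0  1   2  0  |  -14 ]
  [ 0  0  -1  4  |   14 ]
  [ 0  0   0  1  |    2 ]
r3 → -1·r3
  [ 1  0  -2   0  |   12 ]
  [ 0  1   2   0  |  -14 ]
  [ 0  0   1  -4  |  -14 ]
  [ 0  0   0   1  |    2 ]
r3 → r3 + 4·r4
  [ 1  0  -2  0  |   12 ]
  [ 0  1   2  0  |  -14 ]
  [ 0  0   1  0  |   -6 ]
  [ 0  0   0  1  |    2 ]
r2 → r2 − 2·r3
  [ 1  0  -2  0  |  12 ]
  [ 0  1   0  0  |  -2 ]
  [ 0  0   1  0  |  -6 ]
  [ 0  0   0  1  |   2 ]
r1 → r1 + 2·r3
  [ 1  0  0  0  |   0 ]
  [ 0  1  0  0  |  -2 ]
  [ 0  0  1  0  |  -6 ]
  [ 0  0  0  1  |   2 ]
Reading off the last column: a = 0, b = -2, c = -6, d = 2.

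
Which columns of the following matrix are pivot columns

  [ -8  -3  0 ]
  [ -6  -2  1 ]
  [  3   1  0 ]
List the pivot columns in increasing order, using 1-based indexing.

1, 2, 3

Multiply R1 by -1/8.
  [  1  3/8  0 ]
  [ -6   -2  1 ]
  [  3    1  0 ]
Add 6 times R1 to R2.
  [ 1  3/8  0 ]
  [ 0  1/4  1 ]
  [ 3    1  0 ]
Subtract 3 times R1 from R3.
  [ 1   3/8  0 ]
  [ 0   1/4  1 ]
  [ 0  -1/8  0 ]
Multiply R2 by 4.
  [ 1   3/8  0 ]
  [ 0     1  4 ]
  [ 0  -1/8  0 ]
Add 1/8 times R2 to R3.
  [ 1  3/8    0 ]
  [ 0    1    4 ]
  [ 0    0  1/2 ]
Multiply R3 by 2.
  [ 1  3/8  0 ]
  [ 0    1  4 ]
  [ 0    0  1 ]
Subtract 4 times R3 from R2.
  [ 1  3/8  0 ]
  [ 0    1  0 ]
  [ 0    0  1 ]
Subtract 3/8 times R2 from R1.
  [ 1  0  0 ]
  [ 0  1  0 ]
  [ 0  0  1 ]
Pivot columns are the columns containing a leading 1.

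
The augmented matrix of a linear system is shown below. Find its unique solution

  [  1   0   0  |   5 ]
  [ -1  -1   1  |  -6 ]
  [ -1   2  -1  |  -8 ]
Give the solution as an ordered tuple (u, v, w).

Add R1 to R2.
  [  1   0   0  |   5 ]
  [  0  -1   1  |  -1 ]
  [ -1   2  -1  |  -8 ]
Add R1 to R3.
  [ 1   0   0  |   5 ]
  [ 0  -1   1  |  -1 ]
  [ 0   2  -1  |  -3 ]
Multiply R2 by -1.
  [ 1  0   0  |   5 ]
  [ 0  1  -1  |   1 ]
  [ 0  2  -1  |  -3 ]
Subtract 2 times R2 from R3.
  [ 1  0   0  |   5 ]
  [ 0  1  -1  |   1 ]
  [ 0  0   1  |  -5 ]
Add R3 to R2.
  [ 1  0  0  |   5 ]
  [ 0  1  0  |  -4 ]
  [ 0  0  1  |  -5 ]
Reading off the last column: u = 5, v = -4, w = -5.

(5, -4, -5)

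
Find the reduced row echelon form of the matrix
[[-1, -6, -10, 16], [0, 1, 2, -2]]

[[1, 0, -2, -4], [0, 1, 2, -2]]

r1 ← -1·r1
  [ 1  6  10  -16 ]
  [ 0  1   2   -2 ]
r1 ← r1 − 6·r2
  [ 1  0  -2  -4 ]
  [ 0  1   2  -2 ]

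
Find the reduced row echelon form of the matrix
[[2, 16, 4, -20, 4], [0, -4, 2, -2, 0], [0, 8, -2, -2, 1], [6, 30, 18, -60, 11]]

[[1, 0, 0, 4, 0], [0, 1, 0, -1, 0], [0, 0, 1, -3, 0], [0, 0, 0, 0, 1]]

Multiply R1 by 1/2.
  [ 1   8   2  -10   2 ]
  [ 0  -4   2   -2   0 ]
  [ 0   8  -2   -2   1 ]
  [ 6  30  18  -60  11 ]
Subtract 6 times R1 from R4.
  [ 1    8   2  -10   2 ]
  [ 0   -4   2   -2   0 ]
  [ 0    8  -2   -2   1 ]
  [ 0  -18   6    0  -1 ]
Multiply R2 by -1/4.
  [ 1    8     2  -10   2 ]
  [ 0    1  -1/2  1/2   0 ]
  [ 0    8    -2   -2   1 ]
  [ 0  -18     6    0  -1 ]
Subtract 8 times R2 from R3.
  [ 1    8     2  -10   2 ]
  [ 0    1  -1/2  1/2   0 ]
  [ 0    0     2   -6   1 ]
  [ 0  -18     6    0  -1 ]
Add 18 times R2 to R4.
  [ 1  8     2  -10   2 ]
  [ 0  1  -1/2  1/2   0 ]
  [ 0  0     2   -6   1 ]
  [ 0  0    -3    9  -1 ]
Multiply R3 by 1/2.
  [ 1  8     2  -10    2 ]
  [ 0  1  -1/2  1/2    0 ]
  [ 0  0     1   -3  1/2 ]
  [ 0  0    -3    9   -1 ]
Add 3 times R3 to R4.
  [ 1  8     2  -10    2 ]
  [ 0  1  -1/2  1/2    0 ]
  [ 0  0     1   -3  1/2 ]
  [ 0  0     0    0  1/2 ]
Multiply R4 by 2.
  [ 1  8     2  -10    2 ]
  [ 0  1  -1/2  1/2    0 ]
  [ 0  0     1   -3  1/2 ]
  [ 0  0     0    0    1 ]
Subtract 1/2 times R4 from R3.
  [ 1  8     2  -10  2 ]
  [ 0  1  -1/2  1/2  0 ]
  [ 0  0     1   -3  0 ]
  [ 0  0     0    0  1 ]
Subtract 2 times R4 from R1.
  [ 1  8     2  -10  0 ]
  [ 0  1  -1/2  1/2  0 ]
  [ 0  0     1   -3  0 ]
  [ 0  0     0    0  1 ]
Add 1/2 times R3 to R2.
  [ 1  8  2  -10  0 ]
  [ 0  1  0   -1  0 ]
  [ 0  0  1   -3  0 ]
  [ 0  0  0    0  1 ]
Subtract 2 times R3 from R1.
  [ 1  8  0  -4  0 ]
  [ 0  1  0  -1  0 ]
  [ 0  0  1  -3  0 ]
  [ 0  0  0   0  1 ]
Subtract 8 times R2 from R1.
  [ 1  0  0   4  0 ]
  [ 0  1  0  -1  0 ]
  [ 0  0  1  -3  0 ]
  [ 0  0  0   0  1 ]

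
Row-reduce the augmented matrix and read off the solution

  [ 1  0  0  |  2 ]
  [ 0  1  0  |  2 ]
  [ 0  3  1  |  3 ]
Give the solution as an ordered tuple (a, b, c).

(2, 2, -3)

Subtract 3 times R2 from R3.
Reading off the last column: a = 2, b = 2, c = -3.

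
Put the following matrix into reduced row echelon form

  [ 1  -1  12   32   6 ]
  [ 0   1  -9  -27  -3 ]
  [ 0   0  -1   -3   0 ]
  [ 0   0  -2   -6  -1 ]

[[1, 0, 0, -4, 0], [0, 1, 0, 0, 0], [0, 0, 1, 3, 0], [0, 0, 0, 0, 1]]

r3 -> -1·r3
  [ 1  -1  12   32   6 ]
  [ 0   1  -9  -27  -3 ]
  [ 0   0   1    3   0 ]
  [ 0   0  -2   -6  -1 ]
r4 -> r4 + 2·r3
  [ 1  -1  12   32   6 ]
  [ 0   1  -9  -27  -3 ]
  [ 0   0   1    3   0 ]
  [ 0   0   0    0  -1 ]
r4 -> -1·r4
  [ 1  -1  12   32   6 ]
  [ 0   1  -9  -27  -3 ]
  [ 0   0   1    3   0 ]
  [ 0   0   0    0   1 ]
r2 -> r2 + 3·r4
  [ 1  -1  12   32  6 ]
  [ 0   1  -9  -27  0 ]
  [ 0   0   1    3  0 ]
  [ 0   0   0    0  1 ]
r1 -> r1 − 6·r4
  [ 1  -1  12   32  0 ]
  [ 0   1  -9  -27  0 ]
  [ 0   0   1    3  0 ]
  [ 0   0   0    0  1 ]
r2 -> r2 + 9·r3
  [ 1  -1  12  32  0 ]
  [ 0   1   0   0  0 ]
  [ 0   0   1   3  0 ]
  [ 0   0   0   0  1 ]
r1 -> r1 − 12·r3
  [ 1  -1  0  -4  0 ]
  [ 0   1  0   0  0 ]
  [ 0   0  1   3  0 ]
  [ 0   0  0   0  1 ]
r1 -> r1 + r2
  [ 1  0  0  -4  0 ]
  [ 0  1  0   0  0 ]
  [ 0  0  1   3  0 ]
  [ 0  0  0   0  1 ]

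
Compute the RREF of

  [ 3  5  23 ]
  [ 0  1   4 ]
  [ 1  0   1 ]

R1 → 1/3·R1
  [ 1  5/3  23/3 ]
  [ 0    1     4 ]
  [ 1    0     1 ]
R3 → R3 − R1
  [ 1   5/3   23/3 ]
  [ 0     1      4 ]
  [ 0  -5/3  -20/3 ]
R3 → R3 + 5/3·R2
  [ 1  5/3  23/3 ]
  [ 0    1     4 ]
  [ 0    0     0 ]
R1 → R1 − 5/3·R2
  [ 1  0  1 ]
  [ 0  1  4 ]
  [ 0  0  0 ]

[[1, 0, 1], [0, 1, 4], [0, 0, 0]]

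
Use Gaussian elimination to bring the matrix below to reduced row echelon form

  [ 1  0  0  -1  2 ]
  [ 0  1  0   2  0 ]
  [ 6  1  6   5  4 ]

Subtract 6 times R1 from R3.
  [ 1  0  0  -1   2 ]
  [ 0  1  0   2   0 ]
  [ 0  1  6  11  -8 ]
Subtract R2 from R3.
  [ 1  0  0  -1   2 ]
  [ 0  1  0   2   0 ]
  [ 0  0  6   9  -8 ]
Multiply R3 by 1/6.
  [ 1  0  0   -1     2 ]
  [ 0  1  0    2     0 ]
  [ 0  0  1  3/2  -4/3 ]

[[1, 0, 0, -1, 2], [0, 1, 0, 2, 0], [0, 0, 1, 3/2, -4/3]]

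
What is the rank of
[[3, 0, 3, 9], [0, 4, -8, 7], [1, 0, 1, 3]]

R1 ← 1/3·R1
  [ 1  0   1  3 ]
  [ 0  4  -8  7 ]
  [ 1  0   1  3 ]
R3 ← R3 − R1
  [ 1  0   1  3 ]
  [ 0  4  -8  7 ]
  [ 0  0   0  0 ]
R2 ← 1/4·R2
  [ 1  0   1    3 ]
  [ 0  1  -2  7/4 ]
  [ 0  0   0    0 ]
The reduced form has 2 nonzero rows.

rank = 2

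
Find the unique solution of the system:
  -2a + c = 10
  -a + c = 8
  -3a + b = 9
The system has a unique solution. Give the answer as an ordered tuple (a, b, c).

Form the augmented matrix and row-reduce:
  [ -2  0  1  |  10 ]
  [ -1  0  1  |   8 ]
  [ -3  1  0  |   9 ]
R1 := -1/2·R1
R2 := R2 + R1
R3 := R3 + 3·R1
R2 <-> R3
R3 := 2·R3
R2 := R2 + 3/2·R3
R1 := R1 + 1/2·R3
Reading off the last column: a = -2, b = 3, c = 6.

(-2, 3, 6)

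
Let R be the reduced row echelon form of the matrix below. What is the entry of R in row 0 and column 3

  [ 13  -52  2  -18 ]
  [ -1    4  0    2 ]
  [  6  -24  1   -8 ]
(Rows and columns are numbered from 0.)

-2

r1 := 1/13·r1
r2 := r2 + r1
r3 := r3 − 6·r1
r2 := 13/2·r2
r3 := r3 − 1/13·r2
r1 := r1 − 2/13·r2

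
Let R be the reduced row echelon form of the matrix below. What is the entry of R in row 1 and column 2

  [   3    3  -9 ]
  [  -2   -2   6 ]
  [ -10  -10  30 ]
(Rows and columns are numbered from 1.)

R1 → 1/3·R1
R2 → R2 + 2·R1
R3 → R3 + 10·R1

1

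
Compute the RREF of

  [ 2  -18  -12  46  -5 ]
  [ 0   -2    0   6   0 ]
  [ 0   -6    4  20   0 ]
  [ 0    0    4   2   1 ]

[[1, 0, 0, -1, 0], [0, 1, 0, -3, 0], [0, 0, 1, 1/2, 0], [0, 0, 0, 0, 1]]

ρ1 -> 1/2·ρ1
  [ 1  -9  -6  23  -5/2 ]
  [ 0  -2   0   6     0 ]
  [ 0  -6   4  20     0 ]
  [ 0   0   4   2     1 ]
ρ2 -> -1/2·ρ2
  [ 1  -9  -6  23  -5/2 ]
  [ 0   1   0  -3     0 ]
  [ 0  -6   4  20     0 ]
  [ 0   0   4   2     1 ]
ρ3 -> ρ3 + 6·ρ2
  [ 1  -9  -6  23  -5/2 ]
  [ 0   1   0  -3     0 ]
  [ 0   0   4   2     0 ]
  [ 0   0   4   2     1 ]
ρ3 -> 1/4·ρ3
  [ 1  -9  -6   23  -5/2 ]
  [ 0   1   0   -3     0 ]
  [ 0   0   1  1/2     0 ]
  [ 0   0   4    2     1 ]
ρ4 -> ρ4 − 4·ρ3
  [ 1  -9  -6   23  -5/2 ]
  [ 0   1   0   -3     0 ]
  [ 0   0   1  1/2     0 ]
  [ 0   0   0    0     1 ]
ρ1 -> ρ1 + 5/2·ρ4
  [ 1  -9  -6   23  0 ]
  [ 0   1   0   -3  0 ]
  [ 0   0   1  1/2  0 ]
  [ 0   0   0    0  1 ]
ρ1 -> ρ1 + 6·ρ3
  [ 1  -9  0   26  0 ]
  [ 0   1  0   -3  0 ]
  [ 0   0  1  1/2  0 ]
  [ 0   0  0    0  1 ]
ρ1 -> ρ1 + 9·ρ2
  [ 1  0  0   -1  0 ]
  [ 0  1  0   -3  0 ]
  [ 0  0  1  1/2  0 ]
  [ 0  0  0    0  1 ]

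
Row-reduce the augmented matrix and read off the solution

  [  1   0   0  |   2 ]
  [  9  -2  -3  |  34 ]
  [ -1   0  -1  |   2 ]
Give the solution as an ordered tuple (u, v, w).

Subtract 9 times ρ1 from ρ2.
Add ρ1 to ρ3.
Multiply ρ2 by -1/2.
Multiply ρ3 by -1.
Subtract 3/2 times ρ3 from ρ2.
Reading off the last column: u = 2, v = -2, w = -4.

(2, -2, -4)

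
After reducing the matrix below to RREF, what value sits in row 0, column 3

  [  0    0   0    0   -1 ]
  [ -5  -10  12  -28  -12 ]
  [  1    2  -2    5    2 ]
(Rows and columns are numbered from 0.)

ρ1 <=> ρ2
ρ1 -> -1/5·ρ1
ρ3 -> ρ3 − ρ1
ρ2 <=> ρ3
ρ2 -> 5/2·ρ2
ρ3 -> -1·ρ3
ρ2 -> ρ2 + ρ3
ρ1 -> ρ1 − 12/5·ρ3
ρ1 -> ρ1 + 12/5·ρ2

2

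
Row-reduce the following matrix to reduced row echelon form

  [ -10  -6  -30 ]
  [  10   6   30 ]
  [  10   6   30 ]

[[1, 3/5, 3], [0, 0, 0], [0, 0, 0]]

ρ1 → -1/10·ρ1
  [  1  3/5   3 ]
  [ 10    6  30 ]
  [ 10    6  30 ]
ρ2 → ρ2 − 10·ρ1
  [  1  3/5   3 ]
  [  0    0   0 ]
  [ 10    6  30 ]
ρ3 → ρ3 − 10·ρ1
  [ 1  3/5  3 ]
  [ 0    0  0 ]
  [ 0    0  0 ]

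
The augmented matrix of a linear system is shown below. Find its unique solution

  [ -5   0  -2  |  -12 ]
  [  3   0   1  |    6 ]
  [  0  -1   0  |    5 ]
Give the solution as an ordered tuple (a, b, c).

(0, -5, 6)

r1 -> -1/5·r1
r2 -> r2 − 3·r1
r2 ↔ r3
r2 -> -1·r2
r3 -> -5·r3
r1 -> r1 − 2/5·r3
Reading off the last column: a = 0, b = -5, c = 6.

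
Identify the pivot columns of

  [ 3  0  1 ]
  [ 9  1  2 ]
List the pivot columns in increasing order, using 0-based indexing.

0, 1

r1 := 1/3·r1
  [ 1  0  1/3 ]
  [ 9  1    2 ]
r2 := r2 − 9·r1
  [ 1  0  1/3 ]
  [ 0  1   -1 ]
Pivot columns are the columns containing a leading 1.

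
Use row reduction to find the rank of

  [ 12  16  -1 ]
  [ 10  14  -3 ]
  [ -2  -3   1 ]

rank = 3

ρ1 := 1/12·ρ1
  [  1  4/3  -1/12 ]
  [ 10   14     -3 ]
  [ -2   -3      1 ]
ρ2 := ρ2 − 10·ρ1
  [  1  4/3  -1/12 ]
  [  0  2/3  -13/6 ]
  [ -2   -3      1 ]
ρ3 := ρ3 + 2·ρ1
  [ 1   4/3  -1/12 ]
  [ 0   2/3  -13/6 ]
  [ 0  -1/3    5/6 ]
ρ2 := 3/2·ρ2
  [ 1   4/3  -1/12 ]
  [ 0     1  -13/4 ]
  [ 0  -1/3    5/6 ]
ρ3 := ρ3 + 1/3·ρ2
  [ 1  4/3  -1/12 ]
  [ 0    1  -13/4 ]
  [ 0    0   -1/4 ]
ρ3 := -4·ρ3
  [ 1  4/3  -1/12 ]
  [ 0    1  -13/4 ]
  [ 0    0      1 ]
ρ2 := ρ2 + 13/4·ρ3
  [ 1  4/3  -1/12 ]
  [ 0    1      0 ]
  [ 0    0      1 ]
ρ1 := ρ1 + 1/12·ρ3
  [ 1  4/3  0 ]
  [ 0    1  0 ]
  [ 0    0  1 ]
ρ1 := ρ1 − 4/3·ρ2
  [ 1  0  0 ]
  [ 0  1  0 ]
  [ 0  0  1 ]
The reduced form has 3 nonzero rows.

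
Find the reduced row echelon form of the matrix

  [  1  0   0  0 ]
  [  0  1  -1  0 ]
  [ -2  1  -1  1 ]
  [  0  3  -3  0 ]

[[1, 0, 0, 0], [0, 1, -1, 0], [0, 0, 0, 1], [0, 0, 0, 0]]

R3 ← R3 + 2·R1
R3 ← R3 − R2
R4 ← R4 − 3·R2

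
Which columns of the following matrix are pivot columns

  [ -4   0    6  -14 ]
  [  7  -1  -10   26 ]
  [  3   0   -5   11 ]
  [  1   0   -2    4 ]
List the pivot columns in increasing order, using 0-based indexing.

0, 1, 2

ρ1 ← -1/4·ρ1
  [ 1   0  -3/2  7/2 ]
  [ 7  -1   -10   26 ]
  [ 3   0    -5   11 ]
  [ 1   0    -2    4 ]
ρ2 ← ρ2 − 7·ρ1
  [ 1   0  -3/2  7/2 ]
  [ 0  -1   1/2  3/2 ]
  [ 3   0    -5   11 ]
  [ 1   0    -2    4 ]
ρ3 ← ρ3 − 3·ρ1
  [ 1   0  -3/2  7/2 ]
  [ 0  -1   1/2  3/2 ]
  [ 0   0  -1/2  1/2 ]
  [ 1   0    -2    4 ]
ρ4 ← ρ4 − ρ1
  [ 1   0  -3/2  7/2 ]
  [ 0  -1   1/2  3/2 ]
  [ 0   0  -1/2  1/2 ]
  [ 0   0  -1/2  1/2 ]
ρ2 ← -1·ρ2
  [ 1  0  -3/2   7/2 ]
  [ 0  1  -1/2  -3/2 ]
  [ 0  0  -1/2   1/2 ]
  [ 0  0  -1/2   1/2 ]
ρ3 ← -2·ρ3
  [ 1  0  -3/2   7/2 ]
  [ 0  1  -1/2  -3/2 ]
  [ 0  0     1    -1 ]
  [ 0  0  -1/2   1/2 ]
ρ4 ← ρ4 + 1/2·ρ3
  [ 1  0  -3/2   7/2 ]
  [ 0  1  -1/2  -3/2 ]
  [ 0  0     1    -1 ]
  [ 0  0     0     0 ]
ρ2 ← ρ2 + 1/2·ρ3
  [ 1  0  -3/2  7/2 ]
  [ 0  1     0   -2 ]
  [ 0  0     1   -1 ]
  [ 0  0     0    0 ]
ρ1 ← ρ1 + 3/2·ρ3
  [ 1  0  0   2 ]
  [ 0  1  0  -2 ]
  [ 0  0  1  -1 ]
  [ 0  0  0   0 ]
Pivot columns are the columns containing a leading 1.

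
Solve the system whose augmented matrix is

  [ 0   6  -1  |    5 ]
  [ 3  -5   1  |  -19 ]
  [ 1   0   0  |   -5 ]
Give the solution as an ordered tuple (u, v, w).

Swap R1 and R2.
  [ 3  -5   1  |  -19 ]
  [ 0   6  -1  |    5 ]
  [ 1   0   0  |   -5 ]
Multiply R1 by 1/3.
  [ 1  -5/3  1/3  |  -19/3 ]
  [ 0     6   -1  |      5 ]
  [ 1     0    0  |     -5 ]
Subtract R1 from R3.
  [ 1  -5/3   1/3  |  -19/3 ]
  [ 0     6    -1  |      5 ]
  [ 0   5/3  -1/3  |    4/3 ]
Multiply R2 by 1/6.
  [ 1  -5/3   1/3  |  -19/3 ]
  [ 0     1  -1/6  |    5/6 ]
  [ 0   5/3  -1/3  |    4/3 ]
Subtract 5/3 times R2 from R3.
  [ 1  -5/3    1/3  |  -19/3 ]
  [ 0     1   -1/6  |    5/6 ]
  [ 0     0  -1/18  |  -1/18 ]
Multiply R3 by -18.
  [ 1  -5/3   1/3  |  -19/3 ]
  [ 0     1  -1/6  |    5/6 ]
  [ 0     0     1  |      1 ]
Add 1/6 times R3 to R2.
  [ 1  -5/3  1/3  |  -19/3 ]
  [ 0     1    0  |      1 ]
  [ 0     0    1  |      1 ]
Subtract 1/3 times R3 from R1.
  [ 1  -5/3  0  |  -20/3 ]
  [ 0     1  0  |      1 ]
  [ 0     0  1  |      1 ]
Add 5/3 times R2 to R1.
  [ 1  0  0  |  -5 ]
  [ 0  1  0  |   1 ]
  [ 0  0  1  |   1 ]
Reading off the last column: u = -5, v = 1, w = 1.

(-5, 1, 1)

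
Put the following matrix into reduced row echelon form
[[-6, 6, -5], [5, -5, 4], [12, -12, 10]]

[[1, -1, 0], [0, 0, 1], [0, 0, 0]]

ρ1 → -1/6·ρ1
  [  1   -1  5/6 ]
  [  5   -5    4 ]
  [ 12  -12   10 ]
ρ2 → ρ2 − 5·ρ1
  [  1   -1   5/6 ]
  [  0    0  -1/6 ]
  [ 12  -12    10 ]
ρ3 → ρ3 − 12·ρ1
  [ 1  -1   5/6 ]
  [ 0   0  -1/6 ]
  [ 0   0     0 ]
ρ2 → -6·ρ2
  [ 1  -1  5/6 ]
  [ 0   0    1 ]
  [ 0   0    0 ]
ρ1 → ρ1 − 5/6·ρ2
  [ 1  -1  0 ]
  [ 0   0  1 ]
  [ 0   0  0 ]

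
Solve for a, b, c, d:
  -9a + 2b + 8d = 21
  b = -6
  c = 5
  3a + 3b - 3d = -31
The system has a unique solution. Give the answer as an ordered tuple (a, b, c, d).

Form the augmented matrix and row-reduce:
  [ -9  2  0   8  |   21 ]
  [  0  1  0   0  |   -6 ]
  [  0  0  1   0  |    5 ]
  [  3  3  0  -3  |  -31 ]
R1 ← -1/9·R1
  [ 1  -2/9  0  -8/9  |  -7/3 ]
  [ 0     1  0     0  |    -6 ]
  [ 0     0  1     0  |     5 ]
  [ 3     3  0    -3  |   -31 ]
R4 ← R4 − 3·R1
  [ 1  -2/9  0  -8/9  |  -7/3 ]
  [ 0     1  0     0  |    -6 ]
  [ 0     0  1     0  |     5 ]
  [ 0  11/3  0  -1/3  |   -24 ]
R4 ← R4 − 11/3·R2
  [ 1  -2/9  0  -8/9  |  -7/3 ]
  [ 0     1  0     0  |    -6 ]
  [ 0     0  1     0  |     5 ]
  [ 0     0  0  -1/3  |    -2 ]
R4 ← -3·R4
  [ 1  -2/9  0  -8/9  |  -7/3 ]
  [ 0     1  0     0  |    -6 ]
  [ 0     0  1     0  |     5 ]
  [ 0     0  0     1  |     6 ]
R1 ← R1 + 8/9·R4
  [ 1  -2/9  0  0  |   3 ]
  [ 0     1  0  0  |  -6 ]
  [ 0     0  1  0  |   5 ]
  [ 0     0  0  1  |   6 ]
R1 ← R1 + 2/9·R2
  [ 1  0  0  0  |  5/3 ]
  [ 0  1  0  0  |   -6 ]
  [ 0  0  1  0  |    5 ]
  [ 0  0  0  1  |    6 ]
Reading off the last column: a = 5/3, b = -6, c = 5, d = 6.

(5/3, -6, 5, 6)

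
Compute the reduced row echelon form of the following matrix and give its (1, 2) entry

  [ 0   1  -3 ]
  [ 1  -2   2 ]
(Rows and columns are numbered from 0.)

-3

R1 <-> R2
R1 := R1 + 2·R2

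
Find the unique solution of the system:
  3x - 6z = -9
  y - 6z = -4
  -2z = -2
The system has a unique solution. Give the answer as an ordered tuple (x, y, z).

Form the augmented matrix and row-reduce:
  [ 3  0  -6  |  -9 ]
  [ 0  1  -6  |  -4 ]
  [ 0  0  -2  |  -2 ]
Multiply ρ1 by 1/3.
  [ 1  0  -2  |  -3 ]
  [ 0  1  -6  |  -4 ]
  [ 0  0  -2  |  -2 ]
Multiply ρ3 by -1/2.
  [ 1  0  -2  |  -3 ]
  [ 0  1  -6  |  -4 ]
  [ 0  0   1  |   1 ]
Add 6 times ρ3 to ρ2.
  [ 1  0  -2  |  -3 ]
  [ 0  1   0  |   2 ]
  [ 0  0   1  |   1 ]
Add 2 times ρ3 to ρ1.
  [ 1  0  0  |  -1 ]
  [ 0  1  0  |   2 ]
  [ 0  0  1  |   1 ]
Reading off the last column: x = -1, y = 2, z = 1.

(-1, 2, 1)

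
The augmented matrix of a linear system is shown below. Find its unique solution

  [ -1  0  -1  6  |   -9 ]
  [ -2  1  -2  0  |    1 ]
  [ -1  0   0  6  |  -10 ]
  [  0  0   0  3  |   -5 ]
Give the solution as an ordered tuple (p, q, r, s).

ρ1 := -1·ρ1
  [  1  0   1  -6  |    9 ]
  [ -2  1  -2   0  |    1 ]
  [ -1  0   0   6  |  -10 ]
  [  0  0   0   3  |   -5 ]
ρ2 := ρ2 + 2·ρ1
  [  1  0  1   -6  |    9 ]
  [  0  1  0  -12  |   19 ]
  [ -1  0  0    6  |  -10 ]
  [  0  0  0    3  |   -5 ]
ρ3 := ρ3 + ρ1
  [ 1  0  1   -6  |   9 ]
  [ 0  1  0  -12  |  19 ]
  [ 0  0  1    0  |  -1 ]
  [ 0  0  0    3  |  -5 ]
ρ4 := 1/3·ρ4
  [ 1  0  1   -6  |     9 ]
  [ 0  1  0  -12  |    19 ]
  [ 0  0  1    0  |    -1 ]
  [ 0  0  0    1  |  -5/3 ]
ρ2 := ρ2 + 12·ρ4
  [ 1  0  1  -6  |     9 ]
  [ 0  1  0   0  |    -1 ]
  [ 0  0  1   0  |    -1 ]
  [ 0  0  0   1  |  -5/3 ]
ρ1 := ρ1 + 6·ρ4
  [ 1  0  1  0  |    -1 ]
  [ 0  1  0  0  |    -1 ]
  [ 0  0  1  0  |    -1 ]
  [ 0  0  0  1  |  -5/3 ]
ρ1 := ρ1 − ρ3
  [ 1  0  0  0  |     0 ]
  [ 0  1  0  0  |    -1 ]
  [ 0  0  1  0  |    -1 ]
  [ 0  0  0  1  |  -5/3 ]
Reading off the last column: p = 0, q = -1, r = -1, s = -5/3.

(0, -1, -1, -5/3)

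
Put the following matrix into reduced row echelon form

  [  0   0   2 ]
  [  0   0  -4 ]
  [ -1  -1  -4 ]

[[1, 1, 0], [0, 0, 1], [0, 0, 0]]

r1 <-> r3
  [ -1  -1  -4 ]
  [  0   0  -4 ]
  [  0   0   2 ]
r1 := -1·r1
  [ 1  1   4 ]
  [ 0  0  -4 ]
  [ 0  0   2 ]
r2 := -1/4·r2
  [ 1  1  4 ]
  [ 0  0  1 ]
  [ 0  0  2 ]
r3 := r3 − 2·r2
  [ 1  1  4 ]
  [ 0  0  1 ]
  [ 0  0  0 ]
r1 := r1 − 4·r2
  [ 1  1  0 ]
  [ 0  0  1 ]
  [ 0  0  0 ]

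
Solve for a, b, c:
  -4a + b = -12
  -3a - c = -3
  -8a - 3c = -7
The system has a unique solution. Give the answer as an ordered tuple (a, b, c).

Form the augmented matrix and row-reduce:
  [ -4  1   0  |  -12 ]
  [ -3  0  -1  |   -3 ]
  [ -8  0  -3  |   -7 ]
Multiply r1 by -1/4.
  [  1  -1/4   0  |   3 ]
  [ -3     0  -1  |  -3 ]
  [ -8     0  -3  |  -7 ]
Add 3 times r1 to r2.
  [  1  -1/4   0  |   3 ]
  [  0  -3/4  -1  |   6 ]
  [ -8     0  -3  |  -7 ]
Add 8 times r1 to r3.
  [ 1  -1/4   0  |   3 ]
  [ 0  -3/4  -1  |   6 ]
  [ 0    -2  -3  |  17 ]
Multiply r2 by -4/3.
  [ 1  -1/4    0  |   3 ]
  [ 0     1  4/3  |  -8 ]
  [ 0    -2   -3  |  17 ]
Add 2 times r2 to r3.
  [ 1  -1/4     0  |   3 ]
  [ 0     1   4/3  |  -8 ]
  [ 0     0  -1/3  |   1 ]
Multiply r3 by -3.
  [ 1  -1/4    0  |   3 ]
  [ 0     1  4/3  |  -8 ]
  [ 0     0    1  |  -3 ]
Subtract 4/3 times r3 from r2.
  [ 1  -1/4  0  |   3 ]
  [ 0     1  0  |  -4 ]
  [ 0     0  1  |  -3 ]
Add 1/4 times r2 to r1.
  [ 1  0  0  |   2 ]
  [ 0  1  0  |  -4 ]
  [ 0  0  1  |  -3 ]
Reading off the last column: a = 2, b = -4, c = -3.

(2, -4, -3)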